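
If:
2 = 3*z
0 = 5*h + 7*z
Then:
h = -14/15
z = 2/3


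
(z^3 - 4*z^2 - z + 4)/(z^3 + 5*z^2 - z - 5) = (z - 4)/(z + 5)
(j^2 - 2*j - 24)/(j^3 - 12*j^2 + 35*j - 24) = (j^2 - 2*j - 24)/(j^3 - 12*j^2 + 35*j - 24)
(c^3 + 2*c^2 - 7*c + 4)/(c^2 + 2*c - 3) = (c^2 + 3*c - 4)/(c + 3)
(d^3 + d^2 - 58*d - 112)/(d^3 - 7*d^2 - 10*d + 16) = (d + 7)/(d - 1)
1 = 1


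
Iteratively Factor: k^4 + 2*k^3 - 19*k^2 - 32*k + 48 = (k - 4)*(k^3 + 6*k^2 + 5*k - 12) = (k - 4)*(k - 1)*(k^2 + 7*k + 12) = (k - 4)*(k - 1)*(k + 4)*(k + 3)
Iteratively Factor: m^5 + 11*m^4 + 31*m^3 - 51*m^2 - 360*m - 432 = (m - 3)*(m^4 + 14*m^3 + 73*m^2 + 168*m + 144) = (m - 3)*(m + 4)*(m^3 + 10*m^2 + 33*m + 36) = (m - 3)*(m + 3)*(m + 4)*(m^2 + 7*m + 12) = (m - 3)*(m + 3)^2*(m + 4)*(m + 4)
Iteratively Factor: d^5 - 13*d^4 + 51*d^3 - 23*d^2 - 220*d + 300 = (d - 3)*(d^4 - 10*d^3 + 21*d^2 + 40*d - 100) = (d - 5)*(d - 3)*(d^3 - 5*d^2 - 4*d + 20) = (d - 5)*(d - 3)*(d + 2)*(d^2 - 7*d + 10) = (d - 5)^2*(d - 3)*(d + 2)*(d - 2)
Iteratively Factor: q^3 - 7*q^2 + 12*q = (q)*(q^2 - 7*q + 12) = q*(q - 3)*(q - 4)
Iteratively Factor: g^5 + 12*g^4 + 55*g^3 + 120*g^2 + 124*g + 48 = (g + 4)*(g^4 + 8*g^3 + 23*g^2 + 28*g + 12) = (g + 3)*(g + 4)*(g^3 + 5*g^2 + 8*g + 4) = (g + 1)*(g + 3)*(g + 4)*(g^2 + 4*g + 4) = (g + 1)*(g + 2)*(g + 3)*(g + 4)*(g + 2)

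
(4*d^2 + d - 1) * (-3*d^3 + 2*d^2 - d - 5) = -12*d^5 + 5*d^4 + d^3 - 23*d^2 - 4*d + 5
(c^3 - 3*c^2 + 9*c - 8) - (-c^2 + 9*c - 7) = c^3 - 2*c^2 - 1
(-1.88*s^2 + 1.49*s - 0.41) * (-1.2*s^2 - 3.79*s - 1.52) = 2.256*s^4 + 5.3372*s^3 - 2.2975*s^2 - 0.7109*s + 0.6232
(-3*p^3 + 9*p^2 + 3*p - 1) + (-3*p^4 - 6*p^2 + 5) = -3*p^4 - 3*p^3 + 3*p^2 + 3*p + 4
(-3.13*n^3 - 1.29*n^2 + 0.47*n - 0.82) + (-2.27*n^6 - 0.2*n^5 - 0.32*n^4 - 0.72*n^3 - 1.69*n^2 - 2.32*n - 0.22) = -2.27*n^6 - 0.2*n^5 - 0.32*n^4 - 3.85*n^3 - 2.98*n^2 - 1.85*n - 1.04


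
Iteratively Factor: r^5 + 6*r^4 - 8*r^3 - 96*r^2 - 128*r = (r + 2)*(r^4 + 4*r^3 - 16*r^2 - 64*r) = (r - 4)*(r + 2)*(r^3 + 8*r^2 + 16*r) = r*(r - 4)*(r + 2)*(r^2 + 8*r + 16) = r*(r - 4)*(r + 2)*(r + 4)*(r + 4)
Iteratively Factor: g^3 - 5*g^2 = (g)*(g^2 - 5*g) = g^2*(g - 5)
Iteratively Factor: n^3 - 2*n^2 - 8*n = (n - 4)*(n^2 + 2*n) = n*(n - 4)*(n + 2)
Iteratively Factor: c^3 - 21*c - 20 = (c - 5)*(c^2 + 5*c + 4) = (c - 5)*(c + 1)*(c + 4)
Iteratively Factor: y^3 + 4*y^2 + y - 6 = (y - 1)*(y^2 + 5*y + 6) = (y - 1)*(y + 3)*(y + 2)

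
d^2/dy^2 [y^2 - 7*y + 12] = 2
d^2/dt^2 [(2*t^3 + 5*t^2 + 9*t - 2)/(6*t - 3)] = 2*(8*t^3 - 12*t^2 + 6*t + 15)/(3*(8*t^3 - 12*t^2 + 6*t - 1))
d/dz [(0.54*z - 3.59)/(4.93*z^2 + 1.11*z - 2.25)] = (-2.6622*z^2 + 35.3974*z + 2.7699)/(24.3049*z^4 + 10.9446*z^3 - 20.9529*z^2 - 4.995*z + 5.0625)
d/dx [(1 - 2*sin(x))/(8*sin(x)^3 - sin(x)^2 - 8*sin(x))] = 2*(16*sin(x)^3 - 13*sin(x)^2 + sin(x) + 4)*cos(x)/((sin(x) + 8*cos(x)^2)^2*sin(x)^2)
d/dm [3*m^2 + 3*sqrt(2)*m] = 6*m + 3*sqrt(2)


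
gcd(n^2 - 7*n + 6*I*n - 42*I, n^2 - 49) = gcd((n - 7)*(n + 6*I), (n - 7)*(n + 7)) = n - 7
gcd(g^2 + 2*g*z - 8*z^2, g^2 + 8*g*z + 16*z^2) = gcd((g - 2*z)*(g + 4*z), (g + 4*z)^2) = g + 4*z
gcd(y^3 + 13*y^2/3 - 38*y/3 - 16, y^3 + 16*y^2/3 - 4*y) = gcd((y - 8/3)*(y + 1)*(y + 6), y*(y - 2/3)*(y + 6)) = y + 6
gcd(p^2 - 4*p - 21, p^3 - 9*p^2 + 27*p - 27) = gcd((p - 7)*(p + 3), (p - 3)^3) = 1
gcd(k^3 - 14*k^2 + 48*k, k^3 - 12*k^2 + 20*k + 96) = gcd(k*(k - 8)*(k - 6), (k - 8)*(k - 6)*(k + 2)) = k^2 - 14*k + 48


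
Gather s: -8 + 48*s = 48*s - 8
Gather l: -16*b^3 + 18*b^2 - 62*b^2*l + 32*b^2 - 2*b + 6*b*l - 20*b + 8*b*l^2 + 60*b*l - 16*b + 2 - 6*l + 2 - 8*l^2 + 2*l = -16*b^3 + 50*b^2 - 38*b + l^2*(8*b - 8) + l*(-62*b^2 + 66*b - 4) + 4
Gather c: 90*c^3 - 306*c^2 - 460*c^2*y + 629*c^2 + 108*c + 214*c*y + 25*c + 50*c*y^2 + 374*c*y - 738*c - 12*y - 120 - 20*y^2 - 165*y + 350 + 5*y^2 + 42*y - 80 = 90*c^3 + c^2*(323 - 460*y) + c*(50*y^2 + 588*y - 605) - 15*y^2 - 135*y + 150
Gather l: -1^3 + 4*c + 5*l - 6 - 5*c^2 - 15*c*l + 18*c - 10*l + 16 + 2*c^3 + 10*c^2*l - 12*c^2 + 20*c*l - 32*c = 2*c^3 - 17*c^2 - 10*c + l*(10*c^2 + 5*c - 5) + 9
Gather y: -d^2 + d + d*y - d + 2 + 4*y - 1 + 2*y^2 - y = -d^2 + 2*y^2 + y*(d + 3) + 1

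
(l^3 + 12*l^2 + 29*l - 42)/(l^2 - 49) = (l^2 + 5*l - 6)/(l - 7)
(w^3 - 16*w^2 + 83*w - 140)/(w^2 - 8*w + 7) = (w^2 - 9*w + 20)/(w - 1)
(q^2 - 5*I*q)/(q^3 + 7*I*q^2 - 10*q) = (q - 5*I)/(q^2 + 7*I*q - 10)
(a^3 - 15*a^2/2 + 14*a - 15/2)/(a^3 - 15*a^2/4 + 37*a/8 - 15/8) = 4*(a - 5)/(4*a - 5)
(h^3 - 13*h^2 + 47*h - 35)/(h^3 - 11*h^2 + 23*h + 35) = (h - 1)/(h + 1)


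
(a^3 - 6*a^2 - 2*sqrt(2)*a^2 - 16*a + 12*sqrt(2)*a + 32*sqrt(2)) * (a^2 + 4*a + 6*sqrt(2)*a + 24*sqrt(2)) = a^5 - 2*a^4 + 4*sqrt(2)*a^4 - 64*a^3 - 8*sqrt(2)*a^3 - 160*sqrt(2)*a^2 - 16*a^2 - 256*sqrt(2)*a + 960*a + 1536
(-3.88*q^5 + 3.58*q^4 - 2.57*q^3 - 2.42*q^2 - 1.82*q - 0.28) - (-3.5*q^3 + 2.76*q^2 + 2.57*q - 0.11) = -3.88*q^5 + 3.58*q^4 + 0.93*q^3 - 5.18*q^2 - 4.39*q - 0.17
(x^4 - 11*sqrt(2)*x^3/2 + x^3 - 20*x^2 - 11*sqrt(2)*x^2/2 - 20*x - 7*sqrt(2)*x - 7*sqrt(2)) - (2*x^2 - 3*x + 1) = x^4 - 11*sqrt(2)*x^3/2 + x^3 - 22*x^2 - 11*sqrt(2)*x^2/2 - 17*x - 7*sqrt(2)*x - 7*sqrt(2) - 1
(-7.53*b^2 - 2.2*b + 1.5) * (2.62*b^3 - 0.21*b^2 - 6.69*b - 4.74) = -19.7286*b^5 - 4.1827*b^4 + 54.7677*b^3 + 50.0952*b^2 + 0.393000000000001*b - 7.11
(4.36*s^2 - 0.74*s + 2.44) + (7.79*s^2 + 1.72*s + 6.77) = 12.15*s^2 + 0.98*s + 9.21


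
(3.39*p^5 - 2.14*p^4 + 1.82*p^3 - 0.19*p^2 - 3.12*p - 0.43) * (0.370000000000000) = 1.2543*p^5 - 0.7918*p^4 + 0.6734*p^3 - 0.0703*p^2 - 1.1544*p - 0.1591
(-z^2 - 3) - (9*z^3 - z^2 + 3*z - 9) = -9*z^3 - 3*z + 6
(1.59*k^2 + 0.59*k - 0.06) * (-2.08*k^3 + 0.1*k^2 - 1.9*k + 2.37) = -3.3072*k^5 - 1.0682*k^4 - 2.8372*k^3 + 2.6413*k^2 + 1.5123*k - 0.1422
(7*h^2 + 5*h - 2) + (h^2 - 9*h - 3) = 8*h^2 - 4*h - 5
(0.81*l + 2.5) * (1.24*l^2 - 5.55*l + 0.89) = 1.0044*l^3 - 1.3955*l^2 - 13.1541*l + 2.225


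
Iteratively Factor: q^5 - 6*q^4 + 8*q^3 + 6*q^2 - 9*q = (q - 3)*(q^4 - 3*q^3 - q^2 + 3*q) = (q - 3)^2*(q^3 - q) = q*(q - 3)^2*(q^2 - 1) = q*(q - 3)^2*(q - 1)*(q + 1)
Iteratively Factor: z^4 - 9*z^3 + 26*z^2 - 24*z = (z - 3)*(z^3 - 6*z^2 + 8*z) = (z - 4)*(z - 3)*(z^2 - 2*z) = z*(z - 4)*(z - 3)*(z - 2)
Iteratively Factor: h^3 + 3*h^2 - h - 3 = (h + 1)*(h^2 + 2*h - 3) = (h - 1)*(h + 1)*(h + 3)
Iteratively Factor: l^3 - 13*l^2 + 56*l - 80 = (l - 4)*(l^2 - 9*l + 20) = (l - 5)*(l - 4)*(l - 4)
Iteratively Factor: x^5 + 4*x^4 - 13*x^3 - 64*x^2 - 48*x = (x + 4)*(x^4 - 13*x^2 - 12*x) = x*(x + 4)*(x^3 - 13*x - 12) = x*(x - 4)*(x + 4)*(x^2 + 4*x + 3) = x*(x - 4)*(x + 3)*(x + 4)*(x + 1)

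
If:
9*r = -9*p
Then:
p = -r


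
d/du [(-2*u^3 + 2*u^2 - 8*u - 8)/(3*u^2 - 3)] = 2*(-u^4 + 7*u^2 + 6*u + 4)/(3*(u^4 - 2*u^2 + 1))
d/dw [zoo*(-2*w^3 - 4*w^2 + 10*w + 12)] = zoo*(w^2 + w + 1)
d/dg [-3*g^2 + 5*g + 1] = 5 - 6*g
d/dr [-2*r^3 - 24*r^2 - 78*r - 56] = -6*r^2 - 48*r - 78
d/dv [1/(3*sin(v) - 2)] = -3*cos(v)/(3*sin(v) - 2)^2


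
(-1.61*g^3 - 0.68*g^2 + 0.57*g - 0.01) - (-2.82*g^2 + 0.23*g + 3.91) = -1.61*g^3 + 2.14*g^2 + 0.34*g - 3.92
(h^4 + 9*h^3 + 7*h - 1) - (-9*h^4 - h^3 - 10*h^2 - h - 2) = 10*h^4 + 10*h^3 + 10*h^2 + 8*h + 1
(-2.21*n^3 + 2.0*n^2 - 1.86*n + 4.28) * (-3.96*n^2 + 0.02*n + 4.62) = 8.7516*n^5 - 7.9642*n^4 - 2.8046*n^3 - 7.746*n^2 - 8.5076*n + 19.7736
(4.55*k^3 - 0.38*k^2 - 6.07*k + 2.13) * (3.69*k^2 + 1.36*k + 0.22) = 16.7895*k^5 + 4.7858*k^4 - 21.9141*k^3 - 0.479100000000002*k^2 + 1.5614*k + 0.4686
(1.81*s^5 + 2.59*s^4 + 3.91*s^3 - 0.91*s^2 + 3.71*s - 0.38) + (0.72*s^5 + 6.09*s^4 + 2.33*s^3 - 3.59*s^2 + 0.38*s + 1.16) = 2.53*s^5 + 8.68*s^4 + 6.24*s^3 - 4.5*s^2 + 4.09*s + 0.78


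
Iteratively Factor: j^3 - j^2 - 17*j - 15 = (j - 5)*(j^2 + 4*j + 3) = (j - 5)*(j + 3)*(j + 1)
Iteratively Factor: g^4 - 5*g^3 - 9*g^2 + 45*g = (g - 5)*(g^3 - 9*g) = (g - 5)*(g - 3)*(g^2 + 3*g) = g*(g - 5)*(g - 3)*(g + 3)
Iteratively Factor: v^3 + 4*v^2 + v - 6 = (v - 1)*(v^2 + 5*v + 6) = (v - 1)*(v + 2)*(v + 3)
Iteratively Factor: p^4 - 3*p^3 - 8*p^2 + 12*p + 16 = (p + 2)*(p^3 - 5*p^2 + 2*p + 8) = (p - 4)*(p + 2)*(p^2 - p - 2) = (p - 4)*(p + 1)*(p + 2)*(p - 2)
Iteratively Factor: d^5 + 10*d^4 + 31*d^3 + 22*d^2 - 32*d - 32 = (d + 4)*(d^4 + 6*d^3 + 7*d^2 - 6*d - 8) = (d - 1)*(d + 4)*(d^3 + 7*d^2 + 14*d + 8) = (d - 1)*(d + 2)*(d + 4)*(d^2 + 5*d + 4) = (d - 1)*(d + 2)*(d + 4)^2*(d + 1)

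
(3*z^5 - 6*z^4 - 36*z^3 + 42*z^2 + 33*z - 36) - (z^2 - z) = 3*z^5 - 6*z^4 - 36*z^3 + 41*z^2 + 34*z - 36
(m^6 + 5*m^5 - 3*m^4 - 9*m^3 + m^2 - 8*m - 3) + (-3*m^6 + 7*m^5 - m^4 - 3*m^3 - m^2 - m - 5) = -2*m^6 + 12*m^5 - 4*m^4 - 12*m^3 - 9*m - 8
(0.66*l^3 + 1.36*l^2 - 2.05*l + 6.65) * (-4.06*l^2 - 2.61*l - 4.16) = -2.6796*l^5 - 7.2442*l^4 + 2.0278*l^3 - 27.3061*l^2 - 8.8285*l - 27.664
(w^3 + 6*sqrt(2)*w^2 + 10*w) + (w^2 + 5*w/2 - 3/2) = w^3 + w^2 + 6*sqrt(2)*w^2 + 25*w/2 - 3/2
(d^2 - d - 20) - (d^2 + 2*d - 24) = 4 - 3*d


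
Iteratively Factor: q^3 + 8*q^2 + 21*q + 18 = (q + 3)*(q^2 + 5*q + 6) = (q + 2)*(q + 3)*(q + 3)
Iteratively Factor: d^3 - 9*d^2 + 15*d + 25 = (d + 1)*(d^2 - 10*d + 25) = (d - 5)*(d + 1)*(d - 5)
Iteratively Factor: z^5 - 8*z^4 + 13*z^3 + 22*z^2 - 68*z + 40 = (z + 2)*(z^4 - 10*z^3 + 33*z^2 - 44*z + 20) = (z - 5)*(z + 2)*(z^3 - 5*z^2 + 8*z - 4) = (z - 5)*(z - 1)*(z + 2)*(z^2 - 4*z + 4) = (z - 5)*(z - 2)*(z - 1)*(z + 2)*(z - 2)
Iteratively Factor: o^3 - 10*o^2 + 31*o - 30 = (o - 2)*(o^2 - 8*o + 15) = (o - 5)*(o - 2)*(o - 3)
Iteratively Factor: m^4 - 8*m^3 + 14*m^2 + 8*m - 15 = (m + 1)*(m^3 - 9*m^2 + 23*m - 15) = (m - 1)*(m + 1)*(m^2 - 8*m + 15) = (m - 5)*(m - 1)*(m + 1)*(m - 3)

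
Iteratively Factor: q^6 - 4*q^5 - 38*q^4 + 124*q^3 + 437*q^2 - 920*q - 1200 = (q + 4)*(q^5 - 8*q^4 - 6*q^3 + 148*q^2 - 155*q - 300) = (q + 1)*(q + 4)*(q^4 - 9*q^3 + 3*q^2 + 145*q - 300) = (q - 5)*(q + 1)*(q + 4)*(q^3 - 4*q^2 - 17*q + 60) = (q - 5)*(q + 1)*(q + 4)^2*(q^2 - 8*q + 15) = (q - 5)*(q - 3)*(q + 1)*(q + 4)^2*(q - 5)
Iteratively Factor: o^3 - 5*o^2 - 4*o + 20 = (o + 2)*(o^2 - 7*o + 10) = (o - 2)*(o + 2)*(o - 5)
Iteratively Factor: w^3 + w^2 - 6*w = (w)*(w^2 + w - 6) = w*(w + 3)*(w - 2)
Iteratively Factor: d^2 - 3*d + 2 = (d - 2)*(d - 1)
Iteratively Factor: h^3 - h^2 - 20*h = (h - 5)*(h^2 + 4*h) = (h - 5)*(h + 4)*(h)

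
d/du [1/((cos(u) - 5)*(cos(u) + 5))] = sin(2*u)/((cos(u) - 5)^2*(cos(u) + 5)^2)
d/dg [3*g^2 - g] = 6*g - 1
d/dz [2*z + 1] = 2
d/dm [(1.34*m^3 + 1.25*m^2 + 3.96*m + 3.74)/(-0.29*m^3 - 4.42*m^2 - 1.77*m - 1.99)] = (-5.5603*m^4 - 2.4468*m^3 + 10.5447*m^2 + 28.0866*m - 1.2606)/(0.0841*m^6 + 2.5636*m^5 + 20.563*m^4 + 16.801*m^3 + 20.7245*m^2 + 7.0446*m + 3.9601)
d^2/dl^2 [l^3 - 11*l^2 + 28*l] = 6*l - 22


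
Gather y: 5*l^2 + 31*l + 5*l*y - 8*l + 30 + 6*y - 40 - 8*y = 5*l^2 + 23*l + y*(5*l - 2) - 10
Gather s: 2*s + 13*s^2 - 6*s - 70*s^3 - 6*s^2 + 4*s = -70*s^3 + 7*s^2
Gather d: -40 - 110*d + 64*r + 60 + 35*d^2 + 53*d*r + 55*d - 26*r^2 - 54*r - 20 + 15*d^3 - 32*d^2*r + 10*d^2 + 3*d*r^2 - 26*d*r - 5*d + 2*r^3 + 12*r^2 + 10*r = 15*d^3 + d^2*(45 - 32*r) + d*(3*r^2 + 27*r - 60) + 2*r^3 - 14*r^2 + 20*r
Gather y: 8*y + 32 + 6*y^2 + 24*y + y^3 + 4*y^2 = y^3 + 10*y^2 + 32*y + 32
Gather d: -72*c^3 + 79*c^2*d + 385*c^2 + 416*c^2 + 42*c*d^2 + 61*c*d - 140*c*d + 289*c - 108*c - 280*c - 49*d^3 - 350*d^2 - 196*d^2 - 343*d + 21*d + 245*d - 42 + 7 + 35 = -72*c^3 + 801*c^2 - 99*c - 49*d^3 + d^2*(42*c - 546) + d*(79*c^2 - 79*c - 77)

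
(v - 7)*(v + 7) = v^2 - 49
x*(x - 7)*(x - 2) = x^3 - 9*x^2 + 14*x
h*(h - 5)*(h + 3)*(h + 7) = h^4 + 5*h^3 - 29*h^2 - 105*h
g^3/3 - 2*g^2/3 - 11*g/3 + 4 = (g/3 + 1)*(g - 4)*(g - 1)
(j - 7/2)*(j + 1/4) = j^2 - 13*j/4 - 7/8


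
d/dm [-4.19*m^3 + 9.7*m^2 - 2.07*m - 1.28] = -12.57*m^2 + 19.4*m - 2.07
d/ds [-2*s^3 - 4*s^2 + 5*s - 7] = -6*s^2 - 8*s + 5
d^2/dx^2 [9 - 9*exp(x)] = -9*exp(x)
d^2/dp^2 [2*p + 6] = 0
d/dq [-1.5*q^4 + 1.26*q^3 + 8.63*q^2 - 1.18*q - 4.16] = -6.0*q^3 + 3.78*q^2 + 17.26*q - 1.18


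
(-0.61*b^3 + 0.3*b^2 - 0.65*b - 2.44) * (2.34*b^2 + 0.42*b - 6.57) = -1.4274*b^5 + 0.4458*b^4 + 2.6127*b^3 - 7.9536*b^2 + 3.2457*b + 16.0308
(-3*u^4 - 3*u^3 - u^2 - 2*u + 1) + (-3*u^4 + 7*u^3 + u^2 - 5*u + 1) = -6*u^4 + 4*u^3 - 7*u + 2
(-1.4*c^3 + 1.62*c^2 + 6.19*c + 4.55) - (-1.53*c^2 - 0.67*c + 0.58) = -1.4*c^3 + 3.15*c^2 + 6.86*c + 3.97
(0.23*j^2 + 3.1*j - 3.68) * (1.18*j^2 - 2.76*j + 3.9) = 0.2714*j^4 + 3.0232*j^3 - 12.0014*j^2 + 22.2468*j - 14.352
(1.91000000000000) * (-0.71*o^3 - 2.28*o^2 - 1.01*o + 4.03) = -1.3561*o^3 - 4.3548*o^2 - 1.9291*o + 7.6973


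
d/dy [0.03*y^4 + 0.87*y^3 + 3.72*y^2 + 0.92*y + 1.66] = 0.12*y^3 + 2.61*y^2 + 7.44*y + 0.92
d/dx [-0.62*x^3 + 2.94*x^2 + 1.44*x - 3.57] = -1.86*x^2 + 5.88*x + 1.44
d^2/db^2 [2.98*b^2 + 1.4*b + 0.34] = 5.96000000000000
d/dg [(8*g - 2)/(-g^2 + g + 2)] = 2*(4*g^2 - 2*g + 9)/(g^4 - 2*g^3 - 3*g^2 + 4*g + 4)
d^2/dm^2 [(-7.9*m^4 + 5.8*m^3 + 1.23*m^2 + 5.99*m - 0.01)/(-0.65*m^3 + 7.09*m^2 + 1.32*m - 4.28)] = (-7.105427357601e-15*m^8 + 1.13686837721616e-13*m^7 + 753.29443*m^6 + 266.697270000001*m^5 - 1002.79737*m^4 - 1628.62495*m^3 + 1912.17759*m^2 - 1727.6922*m - 112.10372)/(0.274625*m^9 - 8.986575*m^8 + 96.349695*m^7 - 314.476609*m^6 - 314.010276*m^5 + 586.348116*m^4 + 273.754896*m^3 - 367.259952*m^2 - 72.540864*m + 78.402752)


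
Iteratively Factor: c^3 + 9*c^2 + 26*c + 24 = (c + 2)*(c^2 + 7*c + 12) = (c + 2)*(c + 4)*(c + 3)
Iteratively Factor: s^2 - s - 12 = (s - 4)*(s + 3)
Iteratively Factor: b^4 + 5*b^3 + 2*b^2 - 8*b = (b + 2)*(b^3 + 3*b^2 - 4*b) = b*(b + 2)*(b^2 + 3*b - 4) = b*(b - 1)*(b + 2)*(b + 4)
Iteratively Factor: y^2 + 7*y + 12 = (y + 4)*(y + 3)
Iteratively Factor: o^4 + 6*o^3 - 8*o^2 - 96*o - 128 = (o + 4)*(o^3 + 2*o^2 - 16*o - 32) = (o + 2)*(o + 4)*(o^2 - 16) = (o + 2)*(o + 4)^2*(o - 4)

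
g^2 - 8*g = g*(g - 8)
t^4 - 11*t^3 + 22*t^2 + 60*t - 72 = (t - 6)^2*(t - 1)*(t + 2)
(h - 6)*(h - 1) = h^2 - 7*h + 6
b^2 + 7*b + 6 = (b + 1)*(b + 6)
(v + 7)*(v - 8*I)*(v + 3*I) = v^3 + 7*v^2 - 5*I*v^2 + 24*v - 35*I*v + 168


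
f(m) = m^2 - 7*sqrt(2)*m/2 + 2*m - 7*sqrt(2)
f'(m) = 2*m - 7*sqrt(2)/2 + 2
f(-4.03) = 18.23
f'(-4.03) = -11.01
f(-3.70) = 14.70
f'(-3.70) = -10.35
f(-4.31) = 21.39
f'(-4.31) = -11.57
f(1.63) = -12.05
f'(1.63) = 0.31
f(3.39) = -8.41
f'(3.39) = 3.83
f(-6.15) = 46.06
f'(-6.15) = -15.25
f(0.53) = -11.18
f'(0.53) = -1.89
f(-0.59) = -7.81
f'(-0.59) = -4.13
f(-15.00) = 259.35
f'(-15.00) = -32.95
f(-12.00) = 169.50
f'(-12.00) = -26.95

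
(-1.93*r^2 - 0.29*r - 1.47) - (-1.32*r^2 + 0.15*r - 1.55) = -0.61*r^2 - 0.44*r + 0.0800000000000001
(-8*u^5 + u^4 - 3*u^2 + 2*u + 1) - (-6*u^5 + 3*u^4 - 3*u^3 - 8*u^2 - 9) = -2*u^5 - 2*u^4 + 3*u^3 + 5*u^2 + 2*u + 10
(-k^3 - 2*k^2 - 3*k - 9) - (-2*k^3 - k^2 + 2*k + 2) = k^3 - k^2 - 5*k - 11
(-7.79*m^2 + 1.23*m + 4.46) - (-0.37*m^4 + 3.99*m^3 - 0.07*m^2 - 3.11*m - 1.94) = 0.37*m^4 - 3.99*m^3 - 7.72*m^2 + 4.34*m + 6.4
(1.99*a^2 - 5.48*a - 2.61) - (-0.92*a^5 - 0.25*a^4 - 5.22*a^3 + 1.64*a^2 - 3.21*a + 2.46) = 0.92*a^5 + 0.25*a^4 + 5.22*a^3 + 0.35*a^2 - 2.27*a - 5.07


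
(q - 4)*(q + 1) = q^2 - 3*q - 4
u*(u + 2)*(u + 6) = u^3 + 8*u^2 + 12*u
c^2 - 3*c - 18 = (c - 6)*(c + 3)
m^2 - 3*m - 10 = (m - 5)*(m + 2)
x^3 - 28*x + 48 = (x - 4)*(x - 2)*(x + 6)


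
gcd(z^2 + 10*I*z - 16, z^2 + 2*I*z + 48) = z + 8*I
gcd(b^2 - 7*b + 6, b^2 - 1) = b - 1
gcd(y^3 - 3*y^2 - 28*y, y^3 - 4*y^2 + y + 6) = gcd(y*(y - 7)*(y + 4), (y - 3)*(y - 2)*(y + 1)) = 1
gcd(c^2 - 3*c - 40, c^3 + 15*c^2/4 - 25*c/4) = c + 5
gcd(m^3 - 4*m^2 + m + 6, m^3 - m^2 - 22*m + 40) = m - 2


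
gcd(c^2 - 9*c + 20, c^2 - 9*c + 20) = c^2 - 9*c + 20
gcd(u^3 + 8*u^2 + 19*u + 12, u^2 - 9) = u + 3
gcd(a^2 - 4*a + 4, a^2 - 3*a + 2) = a - 2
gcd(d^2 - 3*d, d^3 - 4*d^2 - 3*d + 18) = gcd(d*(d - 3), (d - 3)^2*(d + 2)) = d - 3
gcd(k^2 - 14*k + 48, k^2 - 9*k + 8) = k - 8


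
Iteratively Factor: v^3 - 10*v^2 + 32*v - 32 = (v - 4)*(v^2 - 6*v + 8) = (v - 4)^2*(v - 2)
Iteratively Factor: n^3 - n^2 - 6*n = (n - 3)*(n^2 + 2*n) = (n - 3)*(n + 2)*(n)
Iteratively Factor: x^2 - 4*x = (x)*(x - 4)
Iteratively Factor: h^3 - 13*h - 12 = (h + 3)*(h^2 - 3*h - 4) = (h - 4)*(h + 3)*(h + 1)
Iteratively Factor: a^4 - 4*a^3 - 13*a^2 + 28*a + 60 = (a + 2)*(a^3 - 6*a^2 - a + 30) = (a - 5)*(a + 2)*(a^2 - a - 6) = (a - 5)*(a - 3)*(a + 2)*(a + 2)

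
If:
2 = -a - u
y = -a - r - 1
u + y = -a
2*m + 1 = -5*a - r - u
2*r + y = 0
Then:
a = -2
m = 5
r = -1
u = 0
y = 2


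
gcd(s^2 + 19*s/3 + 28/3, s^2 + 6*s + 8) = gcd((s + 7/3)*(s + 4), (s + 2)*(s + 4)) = s + 4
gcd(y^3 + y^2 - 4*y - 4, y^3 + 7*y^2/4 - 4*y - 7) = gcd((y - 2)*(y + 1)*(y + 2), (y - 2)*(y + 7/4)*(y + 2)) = y^2 - 4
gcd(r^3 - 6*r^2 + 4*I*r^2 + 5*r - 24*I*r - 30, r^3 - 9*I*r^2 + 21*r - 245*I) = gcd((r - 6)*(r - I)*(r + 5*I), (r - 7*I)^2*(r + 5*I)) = r + 5*I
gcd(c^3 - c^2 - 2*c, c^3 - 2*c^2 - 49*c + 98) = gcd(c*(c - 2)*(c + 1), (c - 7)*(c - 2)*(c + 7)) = c - 2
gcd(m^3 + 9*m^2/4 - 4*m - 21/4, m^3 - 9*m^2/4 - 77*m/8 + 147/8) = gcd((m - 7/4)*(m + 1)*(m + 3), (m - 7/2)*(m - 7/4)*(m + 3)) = m^2 + 5*m/4 - 21/4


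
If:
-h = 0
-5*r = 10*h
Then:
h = 0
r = 0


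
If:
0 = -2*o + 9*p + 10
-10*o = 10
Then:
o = -1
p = -4/3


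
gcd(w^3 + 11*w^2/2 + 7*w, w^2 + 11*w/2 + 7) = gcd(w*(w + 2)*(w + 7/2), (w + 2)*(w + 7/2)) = w^2 + 11*w/2 + 7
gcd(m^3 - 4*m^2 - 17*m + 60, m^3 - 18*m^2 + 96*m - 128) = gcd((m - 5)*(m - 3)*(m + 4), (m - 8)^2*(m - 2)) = 1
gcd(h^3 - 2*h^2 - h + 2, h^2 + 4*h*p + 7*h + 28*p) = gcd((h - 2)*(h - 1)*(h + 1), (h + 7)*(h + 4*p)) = 1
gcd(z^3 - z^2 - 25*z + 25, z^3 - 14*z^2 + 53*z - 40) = z^2 - 6*z + 5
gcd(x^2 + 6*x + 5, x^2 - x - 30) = x + 5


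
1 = 1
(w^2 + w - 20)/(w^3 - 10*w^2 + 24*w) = (w + 5)/(w*(w - 6))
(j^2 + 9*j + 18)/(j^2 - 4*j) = (j^2 + 9*j + 18)/(j*(j - 4))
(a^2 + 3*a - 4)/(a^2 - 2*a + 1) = (a + 4)/(a - 1)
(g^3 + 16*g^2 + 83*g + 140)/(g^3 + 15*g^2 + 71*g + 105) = (g + 4)/(g + 3)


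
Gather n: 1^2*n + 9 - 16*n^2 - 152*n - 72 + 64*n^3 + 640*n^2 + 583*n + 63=64*n^3 + 624*n^2 + 432*n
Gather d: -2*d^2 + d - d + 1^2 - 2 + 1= -2*d^2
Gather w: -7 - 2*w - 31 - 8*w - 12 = -10*w - 50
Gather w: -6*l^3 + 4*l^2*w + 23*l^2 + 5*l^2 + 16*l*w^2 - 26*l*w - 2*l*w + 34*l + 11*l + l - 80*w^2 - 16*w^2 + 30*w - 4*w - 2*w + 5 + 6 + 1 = -6*l^3 + 28*l^2 + 46*l + w^2*(16*l - 96) + w*(4*l^2 - 28*l + 24) + 12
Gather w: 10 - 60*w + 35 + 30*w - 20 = 25 - 30*w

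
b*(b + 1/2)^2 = b^3 + b^2 + b/4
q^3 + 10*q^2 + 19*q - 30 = (q - 1)*(q + 5)*(q + 6)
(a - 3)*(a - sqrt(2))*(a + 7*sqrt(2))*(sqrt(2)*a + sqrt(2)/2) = sqrt(2)*a^4 - 5*sqrt(2)*a^3/2 + 12*a^3 - 30*a^2 - 31*sqrt(2)*a^2/2 - 18*a + 35*sqrt(2)*a + 21*sqrt(2)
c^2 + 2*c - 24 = (c - 4)*(c + 6)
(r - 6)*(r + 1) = r^2 - 5*r - 6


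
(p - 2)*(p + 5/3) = p^2 - p/3 - 10/3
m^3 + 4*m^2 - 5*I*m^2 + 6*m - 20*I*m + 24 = (m + 4)*(m - 6*I)*(m + I)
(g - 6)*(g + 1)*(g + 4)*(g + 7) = g^4 + 6*g^3 - 33*g^2 - 206*g - 168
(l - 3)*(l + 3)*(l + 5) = l^3 + 5*l^2 - 9*l - 45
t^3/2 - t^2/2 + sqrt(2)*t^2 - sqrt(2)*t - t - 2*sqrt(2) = (t/2 + sqrt(2))*(t - 2)*(t + 1)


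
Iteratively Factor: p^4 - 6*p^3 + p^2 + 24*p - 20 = (p + 2)*(p^3 - 8*p^2 + 17*p - 10) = (p - 5)*(p + 2)*(p^2 - 3*p + 2) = (p - 5)*(p - 2)*(p + 2)*(p - 1)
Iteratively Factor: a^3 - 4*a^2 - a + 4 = (a + 1)*(a^2 - 5*a + 4) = (a - 1)*(a + 1)*(a - 4)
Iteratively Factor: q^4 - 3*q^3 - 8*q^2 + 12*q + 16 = (q + 2)*(q^3 - 5*q^2 + 2*q + 8) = (q - 4)*(q + 2)*(q^2 - q - 2) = (q - 4)*(q - 2)*(q + 2)*(q + 1)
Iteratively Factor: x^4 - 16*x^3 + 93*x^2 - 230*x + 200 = (x - 4)*(x^3 - 12*x^2 + 45*x - 50) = (x - 5)*(x - 4)*(x^2 - 7*x + 10) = (x - 5)^2*(x - 4)*(x - 2)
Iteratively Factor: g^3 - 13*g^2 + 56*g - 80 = (g - 5)*(g^2 - 8*g + 16) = (g - 5)*(g - 4)*(g - 4)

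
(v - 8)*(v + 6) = v^2 - 2*v - 48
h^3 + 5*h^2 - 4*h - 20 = (h - 2)*(h + 2)*(h + 5)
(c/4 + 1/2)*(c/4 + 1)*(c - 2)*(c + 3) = c^4/16 + 7*c^3/16 + c^2/2 - 7*c/4 - 3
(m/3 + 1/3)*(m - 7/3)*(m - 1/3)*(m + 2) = m^4/3 + m^3/9 - 47*m^2/27 - m + 14/27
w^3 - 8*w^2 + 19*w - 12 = (w - 4)*(w - 3)*(w - 1)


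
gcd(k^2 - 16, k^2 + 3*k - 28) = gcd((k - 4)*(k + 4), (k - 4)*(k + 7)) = k - 4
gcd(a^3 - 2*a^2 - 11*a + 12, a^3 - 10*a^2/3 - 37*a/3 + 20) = a + 3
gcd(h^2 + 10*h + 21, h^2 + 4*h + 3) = h + 3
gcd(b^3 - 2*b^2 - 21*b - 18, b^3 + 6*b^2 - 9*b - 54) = b + 3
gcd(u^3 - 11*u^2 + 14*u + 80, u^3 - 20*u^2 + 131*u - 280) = u^2 - 13*u + 40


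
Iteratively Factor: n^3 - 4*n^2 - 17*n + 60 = (n - 3)*(n^2 - n - 20) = (n - 5)*(n - 3)*(n + 4)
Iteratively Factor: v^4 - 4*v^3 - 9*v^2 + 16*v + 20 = (v + 2)*(v^3 - 6*v^2 + 3*v + 10) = (v + 1)*(v + 2)*(v^2 - 7*v + 10) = (v - 2)*(v + 1)*(v + 2)*(v - 5)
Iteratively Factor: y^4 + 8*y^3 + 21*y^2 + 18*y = (y + 3)*(y^3 + 5*y^2 + 6*y) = (y + 3)^2*(y^2 + 2*y) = (y + 2)*(y + 3)^2*(y)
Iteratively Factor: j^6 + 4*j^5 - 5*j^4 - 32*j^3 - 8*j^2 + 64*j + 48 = (j + 2)*(j^5 + 2*j^4 - 9*j^3 - 14*j^2 + 20*j + 24) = (j + 2)*(j + 3)*(j^4 - j^3 - 6*j^2 + 4*j + 8) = (j + 2)^2*(j + 3)*(j^3 - 3*j^2 + 4) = (j - 2)*(j + 2)^2*(j + 3)*(j^2 - j - 2) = (j - 2)^2*(j + 2)^2*(j + 3)*(j + 1)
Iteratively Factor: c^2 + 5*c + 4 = (c + 4)*(c + 1)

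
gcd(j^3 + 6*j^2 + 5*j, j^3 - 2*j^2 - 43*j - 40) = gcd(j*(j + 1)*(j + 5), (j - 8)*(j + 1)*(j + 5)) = j^2 + 6*j + 5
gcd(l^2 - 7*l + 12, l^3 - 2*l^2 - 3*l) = l - 3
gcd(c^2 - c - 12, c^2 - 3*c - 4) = c - 4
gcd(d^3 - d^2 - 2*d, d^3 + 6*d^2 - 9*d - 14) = d^2 - d - 2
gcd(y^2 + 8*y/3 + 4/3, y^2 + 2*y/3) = y + 2/3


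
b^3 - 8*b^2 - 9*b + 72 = (b - 8)*(b - 3)*(b + 3)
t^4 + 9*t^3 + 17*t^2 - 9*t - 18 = (t - 1)*(t + 1)*(t + 3)*(t + 6)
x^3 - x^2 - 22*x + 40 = (x - 4)*(x - 2)*(x + 5)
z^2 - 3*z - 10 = (z - 5)*(z + 2)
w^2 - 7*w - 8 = (w - 8)*(w + 1)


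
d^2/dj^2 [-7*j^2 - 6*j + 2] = -14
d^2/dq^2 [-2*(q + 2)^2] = -4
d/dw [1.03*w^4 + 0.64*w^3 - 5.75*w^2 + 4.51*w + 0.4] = 4.12*w^3 + 1.92*w^2 - 11.5*w + 4.51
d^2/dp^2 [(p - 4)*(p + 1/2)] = 2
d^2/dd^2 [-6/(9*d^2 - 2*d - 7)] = 12*(-81*d^2 + 18*d + 4*(9*d - 1)^2 + 63)/(-9*d^2 + 2*d + 7)^3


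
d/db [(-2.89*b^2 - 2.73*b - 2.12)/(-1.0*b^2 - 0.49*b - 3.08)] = (-1.3139*b^2 + 13.5624*b + 7.3696)/(1.0*b^4 + 0.98*b^3 + 6.4001*b^2 + 3.0184*b + 9.4864)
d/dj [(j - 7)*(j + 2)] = 2*j - 5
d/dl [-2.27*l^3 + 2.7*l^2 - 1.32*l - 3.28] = -6.81*l^2 + 5.4*l - 1.32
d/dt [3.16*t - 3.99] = 3.16000000000000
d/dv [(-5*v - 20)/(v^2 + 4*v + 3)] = 5*(-v^2 - 4*v + 2*(v + 2)*(v + 4) - 3)/(v^2 + 4*v + 3)^2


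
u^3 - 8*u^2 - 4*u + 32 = (u - 8)*(u - 2)*(u + 2)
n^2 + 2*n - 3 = (n - 1)*(n + 3)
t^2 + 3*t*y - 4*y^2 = (t - y)*(t + 4*y)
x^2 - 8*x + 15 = (x - 5)*(x - 3)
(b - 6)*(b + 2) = b^2 - 4*b - 12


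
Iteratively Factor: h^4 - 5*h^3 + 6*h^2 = (h)*(h^3 - 5*h^2 + 6*h) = h*(h - 2)*(h^2 - 3*h) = h*(h - 3)*(h - 2)*(h)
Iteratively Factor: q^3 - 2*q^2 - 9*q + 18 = (q - 3)*(q^2 + q - 6) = (q - 3)*(q - 2)*(q + 3)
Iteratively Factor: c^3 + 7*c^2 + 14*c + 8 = (c + 1)*(c^2 + 6*c + 8) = (c + 1)*(c + 2)*(c + 4)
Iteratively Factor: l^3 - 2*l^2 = (l - 2)*(l^2) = l*(l - 2)*(l)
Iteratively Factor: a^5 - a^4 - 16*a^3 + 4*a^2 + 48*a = (a - 2)*(a^4 + a^3 - 14*a^2 - 24*a) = (a - 2)*(a + 2)*(a^3 - a^2 - 12*a) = (a - 2)*(a + 2)*(a + 3)*(a^2 - 4*a) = a*(a - 2)*(a + 2)*(a + 3)*(a - 4)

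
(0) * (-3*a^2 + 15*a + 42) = 0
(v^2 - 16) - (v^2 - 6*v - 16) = 6*v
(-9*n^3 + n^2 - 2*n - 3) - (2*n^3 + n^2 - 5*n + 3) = -11*n^3 + 3*n - 6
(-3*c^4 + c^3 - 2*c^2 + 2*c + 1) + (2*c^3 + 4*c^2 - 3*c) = -3*c^4 + 3*c^3 + 2*c^2 - c + 1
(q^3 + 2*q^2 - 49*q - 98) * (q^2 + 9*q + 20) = q^5 + 11*q^4 - 11*q^3 - 499*q^2 - 1862*q - 1960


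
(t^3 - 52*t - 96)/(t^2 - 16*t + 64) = (t^2 + 8*t + 12)/(t - 8)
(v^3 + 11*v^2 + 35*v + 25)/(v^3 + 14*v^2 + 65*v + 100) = (v + 1)/(v + 4)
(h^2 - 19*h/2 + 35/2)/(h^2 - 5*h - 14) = (h - 5/2)/(h + 2)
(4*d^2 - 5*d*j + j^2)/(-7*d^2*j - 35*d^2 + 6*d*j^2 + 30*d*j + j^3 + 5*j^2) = (-4*d + j)/(7*d*j + 35*d + j^2 + 5*j)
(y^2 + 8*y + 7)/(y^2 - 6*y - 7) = (y + 7)/(y - 7)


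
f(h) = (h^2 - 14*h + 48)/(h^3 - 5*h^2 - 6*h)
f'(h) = (2*h - 14)/(h^3 - 5*h^2 - 6*h) + (-3*h^2 + 10*h + 6)*(h^2 - 14*h + 48)/(h^3 - 5*h^2 - 6*h)^2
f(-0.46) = 34.06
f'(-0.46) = 6.94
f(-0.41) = 34.77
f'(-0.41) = 21.74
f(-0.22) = 47.90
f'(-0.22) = 150.50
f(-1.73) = -7.70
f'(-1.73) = -14.22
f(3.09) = -0.39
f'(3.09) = 0.30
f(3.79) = -0.23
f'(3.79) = 0.16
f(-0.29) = 40.26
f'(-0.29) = 77.27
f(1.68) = -1.40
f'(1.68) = 1.58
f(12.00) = 0.03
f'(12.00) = 0.00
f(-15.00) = -0.11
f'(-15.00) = -0.01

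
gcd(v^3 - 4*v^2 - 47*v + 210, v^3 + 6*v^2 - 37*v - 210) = v^2 + v - 42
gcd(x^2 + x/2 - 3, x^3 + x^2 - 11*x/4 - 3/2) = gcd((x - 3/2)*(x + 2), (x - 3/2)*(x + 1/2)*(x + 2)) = x^2 + x/2 - 3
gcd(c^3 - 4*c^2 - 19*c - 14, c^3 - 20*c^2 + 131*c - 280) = c - 7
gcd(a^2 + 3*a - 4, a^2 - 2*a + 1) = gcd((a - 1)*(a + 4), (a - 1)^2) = a - 1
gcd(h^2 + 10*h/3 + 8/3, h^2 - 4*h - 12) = h + 2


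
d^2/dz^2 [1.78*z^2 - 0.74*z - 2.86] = 3.56000000000000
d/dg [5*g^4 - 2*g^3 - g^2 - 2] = 2*g*(10*g^2 - 3*g - 1)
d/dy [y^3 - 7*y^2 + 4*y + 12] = 3*y^2 - 14*y + 4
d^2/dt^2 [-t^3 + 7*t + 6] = -6*t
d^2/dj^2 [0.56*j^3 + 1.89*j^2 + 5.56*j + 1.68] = 3.36*j + 3.78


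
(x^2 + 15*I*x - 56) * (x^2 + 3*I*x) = x^4 + 18*I*x^3 - 101*x^2 - 168*I*x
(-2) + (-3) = -5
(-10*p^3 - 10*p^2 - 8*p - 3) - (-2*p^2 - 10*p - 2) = -10*p^3 - 8*p^2 + 2*p - 1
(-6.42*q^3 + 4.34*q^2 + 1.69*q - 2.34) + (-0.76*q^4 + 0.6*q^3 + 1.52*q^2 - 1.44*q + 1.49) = -0.76*q^4 - 5.82*q^3 + 5.86*q^2 + 0.25*q - 0.85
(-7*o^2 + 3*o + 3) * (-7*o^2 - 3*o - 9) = 49*o^4 + 33*o^2 - 36*o - 27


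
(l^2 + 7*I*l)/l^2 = (l + 7*I)/l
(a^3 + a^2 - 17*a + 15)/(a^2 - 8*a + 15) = (a^2 + 4*a - 5)/(a - 5)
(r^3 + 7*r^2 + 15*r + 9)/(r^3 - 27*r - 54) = (r + 1)/(r - 6)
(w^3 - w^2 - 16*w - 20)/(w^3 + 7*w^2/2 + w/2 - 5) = 2*(w^2 - 3*w - 10)/(2*w^2 + 3*w - 5)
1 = 1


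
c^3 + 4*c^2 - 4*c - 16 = (c - 2)*(c + 2)*(c + 4)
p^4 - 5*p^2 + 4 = (p - 2)*(p - 1)*(p + 1)*(p + 2)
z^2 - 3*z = z*(z - 3)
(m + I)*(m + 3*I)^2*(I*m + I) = I*m^4 - 7*m^3 + I*m^3 - 7*m^2 - 15*I*m^2 + 9*m - 15*I*m + 9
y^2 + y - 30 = (y - 5)*(y + 6)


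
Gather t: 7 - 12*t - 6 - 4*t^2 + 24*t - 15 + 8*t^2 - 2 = 4*t^2 + 12*t - 16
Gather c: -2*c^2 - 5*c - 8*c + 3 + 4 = -2*c^2 - 13*c + 7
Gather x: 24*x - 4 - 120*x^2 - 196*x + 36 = -120*x^2 - 172*x + 32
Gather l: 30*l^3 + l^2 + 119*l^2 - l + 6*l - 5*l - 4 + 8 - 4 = 30*l^3 + 120*l^2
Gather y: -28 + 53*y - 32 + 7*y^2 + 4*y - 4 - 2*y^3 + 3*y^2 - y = -2*y^3 + 10*y^2 + 56*y - 64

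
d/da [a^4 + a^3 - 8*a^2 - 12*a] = 4*a^3 + 3*a^2 - 16*a - 12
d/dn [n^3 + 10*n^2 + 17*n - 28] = 3*n^2 + 20*n + 17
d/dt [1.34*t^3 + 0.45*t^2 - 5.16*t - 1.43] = 4.02*t^2 + 0.9*t - 5.16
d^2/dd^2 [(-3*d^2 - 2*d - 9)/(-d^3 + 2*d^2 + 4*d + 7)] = 2*(3*d^6 + 6*d^5 + 78*d^4 - 5*d^3 - 42*d^2 + 321*d + 109)/(d^9 - 6*d^8 + 19*d^6 + 84*d^5 - 12*d^4 - 253*d^3 - 630*d^2 - 588*d - 343)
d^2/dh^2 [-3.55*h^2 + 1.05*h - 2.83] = -7.10000000000000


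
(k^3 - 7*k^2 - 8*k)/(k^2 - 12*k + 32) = k*(k + 1)/(k - 4)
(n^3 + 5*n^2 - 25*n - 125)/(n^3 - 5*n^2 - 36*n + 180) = (n^2 + 10*n + 25)/(n^2 - 36)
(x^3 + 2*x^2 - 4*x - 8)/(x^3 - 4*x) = (x + 2)/x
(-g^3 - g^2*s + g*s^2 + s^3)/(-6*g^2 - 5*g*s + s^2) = (-g^2 + s^2)/(-6*g + s)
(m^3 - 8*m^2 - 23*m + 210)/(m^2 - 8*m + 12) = (m^2 - 2*m - 35)/(m - 2)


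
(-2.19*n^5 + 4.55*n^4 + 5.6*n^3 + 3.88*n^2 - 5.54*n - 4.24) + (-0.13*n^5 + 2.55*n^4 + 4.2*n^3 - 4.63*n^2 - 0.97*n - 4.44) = -2.32*n^5 + 7.1*n^4 + 9.8*n^3 - 0.75*n^2 - 6.51*n - 8.68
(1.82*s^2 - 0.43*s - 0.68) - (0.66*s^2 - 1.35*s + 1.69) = 1.16*s^2 + 0.92*s - 2.37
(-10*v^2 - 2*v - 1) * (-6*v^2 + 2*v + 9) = 60*v^4 - 8*v^3 - 88*v^2 - 20*v - 9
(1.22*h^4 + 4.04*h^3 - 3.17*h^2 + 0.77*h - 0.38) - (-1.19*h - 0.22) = 1.22*h^4 + 4.04*h^3 - 3.17*h^2 + 1.96*h - 0.16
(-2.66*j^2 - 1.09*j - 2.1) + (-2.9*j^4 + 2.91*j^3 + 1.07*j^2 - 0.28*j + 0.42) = -2.9*j^4 + 2.91*j^3 - 1.59*j^2 - 1.37*j - 1.68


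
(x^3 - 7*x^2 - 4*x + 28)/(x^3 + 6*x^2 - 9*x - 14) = (x^2 - 5*x - 14)/(x^2 + 8*x + 7)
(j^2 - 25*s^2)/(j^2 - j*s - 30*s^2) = (-j + 5*s)/(-j + 6*s)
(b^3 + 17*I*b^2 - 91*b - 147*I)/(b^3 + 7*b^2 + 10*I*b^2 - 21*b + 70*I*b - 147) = (b + 7*I)/(b + 7)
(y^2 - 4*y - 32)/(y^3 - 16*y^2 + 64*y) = (y + 4)/(y*(y - 8))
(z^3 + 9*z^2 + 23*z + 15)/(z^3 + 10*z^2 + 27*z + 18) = (z + 5)/(z + 6)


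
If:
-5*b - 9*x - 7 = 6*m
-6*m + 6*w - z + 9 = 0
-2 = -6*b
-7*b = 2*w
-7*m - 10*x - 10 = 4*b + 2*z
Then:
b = 1/3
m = 22/45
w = -7/6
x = -58/45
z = -14/15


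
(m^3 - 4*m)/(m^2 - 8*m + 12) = m*(m + 2)/(m - 6)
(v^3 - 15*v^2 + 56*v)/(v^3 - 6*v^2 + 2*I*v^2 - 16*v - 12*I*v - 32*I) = v*(v - 7)/(v^2 + 2*v*(1 + I) + 4*I)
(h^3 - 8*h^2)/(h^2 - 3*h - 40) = h^2/(h + 5)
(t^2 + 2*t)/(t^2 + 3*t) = (t + 2)/(t + 3)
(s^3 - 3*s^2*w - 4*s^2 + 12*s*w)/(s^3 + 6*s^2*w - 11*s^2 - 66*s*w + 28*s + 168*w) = s*(s - 3*w)/(s^2 + 6*s*w - 7*s - 42*w)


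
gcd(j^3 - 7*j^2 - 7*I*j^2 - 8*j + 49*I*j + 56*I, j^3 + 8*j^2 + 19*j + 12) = j + 1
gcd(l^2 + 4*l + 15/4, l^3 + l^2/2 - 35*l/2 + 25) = 1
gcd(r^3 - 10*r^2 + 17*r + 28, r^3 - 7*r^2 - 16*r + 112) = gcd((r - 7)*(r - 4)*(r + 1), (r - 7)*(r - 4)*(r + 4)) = r^2 - 11*r + 28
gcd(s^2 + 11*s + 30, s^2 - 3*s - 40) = s + 5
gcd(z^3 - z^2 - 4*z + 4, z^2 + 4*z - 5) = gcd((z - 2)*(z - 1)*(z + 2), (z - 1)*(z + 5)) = z - 1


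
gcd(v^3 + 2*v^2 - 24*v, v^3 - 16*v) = v^2 - 4*v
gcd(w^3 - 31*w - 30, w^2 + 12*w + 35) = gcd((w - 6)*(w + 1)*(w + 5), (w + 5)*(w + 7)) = w + 5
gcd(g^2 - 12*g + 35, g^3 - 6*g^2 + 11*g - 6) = 1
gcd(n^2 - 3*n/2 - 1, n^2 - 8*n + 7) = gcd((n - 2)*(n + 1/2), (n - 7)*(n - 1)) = 1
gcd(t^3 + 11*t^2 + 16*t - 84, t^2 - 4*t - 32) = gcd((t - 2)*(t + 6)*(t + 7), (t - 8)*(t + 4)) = 1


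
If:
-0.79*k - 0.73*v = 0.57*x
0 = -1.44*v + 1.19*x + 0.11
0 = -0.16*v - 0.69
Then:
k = 7.82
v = -4.31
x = -5.31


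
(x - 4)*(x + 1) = x^2 - 3*x - 4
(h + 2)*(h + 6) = h^2 + 8*h + 12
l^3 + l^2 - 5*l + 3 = (l - 1)^2*(l + 3)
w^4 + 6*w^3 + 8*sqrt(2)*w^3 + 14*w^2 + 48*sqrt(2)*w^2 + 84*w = w*(w + 6)*(w + sqrt(2))*(w + 7*sqrt(2))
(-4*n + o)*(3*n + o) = -12*n^2 - n*o + o^2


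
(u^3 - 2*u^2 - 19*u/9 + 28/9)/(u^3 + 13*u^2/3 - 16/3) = (u - 7/3)/(u + 4)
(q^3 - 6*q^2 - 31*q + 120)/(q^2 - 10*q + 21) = (q^2 - 3*q - 40)/(q - 7)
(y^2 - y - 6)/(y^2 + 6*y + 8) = (y - 3)/(y + 4)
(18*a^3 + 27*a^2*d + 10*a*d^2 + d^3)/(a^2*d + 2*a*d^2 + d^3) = (18*a^2 + 9*a*d + d^2)/(d*(a + d))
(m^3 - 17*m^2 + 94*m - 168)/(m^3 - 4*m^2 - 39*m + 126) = (m^2 - 10*m + 24)/(m^2 + 3*m - 18)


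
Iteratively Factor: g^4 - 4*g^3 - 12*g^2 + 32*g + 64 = (g - 4)*(g^3 - 12*g - 16) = (g - 4)*(g + 2)*(g^2 - 2*g - 8) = (g - 4)^2*(g + 2)*(g + 2)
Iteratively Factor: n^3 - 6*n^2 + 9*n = (n - 3)*(n^2 - 3*n) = (n - 3)^2*(n)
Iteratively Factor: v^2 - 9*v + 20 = (v - 5)*(v - 4)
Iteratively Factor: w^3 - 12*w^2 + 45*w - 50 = (w - 5)*(w^2 - 7*w + 10) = (w - 5)*(w - 2)*(w - 5)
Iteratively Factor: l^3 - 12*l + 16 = (l - 2)*(l^2 + 2*l - 8) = (l - 2)*(l + 4)*(l - 2)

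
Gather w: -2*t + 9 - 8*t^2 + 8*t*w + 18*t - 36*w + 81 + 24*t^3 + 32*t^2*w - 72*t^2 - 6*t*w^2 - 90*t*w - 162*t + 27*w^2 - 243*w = 24*t^3 - 80*t^2 - 146*t + w^2*(27 - 6*t) + w*(32*t^2 - 82*t - 279) + 90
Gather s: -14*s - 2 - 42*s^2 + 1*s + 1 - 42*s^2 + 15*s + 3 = -84*s^2 + 2*s + 2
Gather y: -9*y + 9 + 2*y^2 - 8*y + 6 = 2*y^2 - 17*y + 15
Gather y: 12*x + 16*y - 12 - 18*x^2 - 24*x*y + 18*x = -18*x^2 + 30*x + y*(16 - 24*x) - 12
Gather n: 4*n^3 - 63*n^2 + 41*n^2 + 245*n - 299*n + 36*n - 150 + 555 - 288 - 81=4*n^3 - 22*n^2 - 18*n + 36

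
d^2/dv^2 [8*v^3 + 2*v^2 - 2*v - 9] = 48*v + 4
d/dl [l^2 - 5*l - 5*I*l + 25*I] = 2*l - 5 - 5*I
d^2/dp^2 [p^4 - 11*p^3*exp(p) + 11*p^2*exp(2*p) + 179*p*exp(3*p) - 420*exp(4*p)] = -11*p^3*exp(p) + 44*p^2*exp(2*p) - 66*p^2*exp(p) + 12*p^2 + 1611*p*exp(3*p) + 88*p*exp(2*p) - 66*p*exp(p) - 6720*exp(4*p) + 1074*exp(3*p) + 22*exp(2*p)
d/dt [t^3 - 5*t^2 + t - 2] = 3*t^2 - 10*t + 1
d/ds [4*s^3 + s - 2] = 12*s^2 + 1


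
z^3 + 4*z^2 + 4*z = z*(z + 2)^2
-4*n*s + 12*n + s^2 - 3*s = (-4*n + s)*(s - 3)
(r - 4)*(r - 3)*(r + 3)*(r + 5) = r^4 + r^3 - 29*r^2 - 9*r + 180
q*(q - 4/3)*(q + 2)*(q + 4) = q^4 + 14*q^3/3 - 32*q/3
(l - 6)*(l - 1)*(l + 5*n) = l^3 + 5*l^2*n - 7*l^2 - 35*l*n + 6*l + 30*n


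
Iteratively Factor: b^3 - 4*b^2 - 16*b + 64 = (b - 4)*(b^2 - 16) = (b - 4)^2*(b + 4)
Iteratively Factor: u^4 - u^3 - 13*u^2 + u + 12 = (u - 4)*(u^3 + 3*u^2 - u - 3) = (u - 4)*(u + 1)*(u^2 + 2*u - 3) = (u - 4)*(u + 1)*(u + 3)*(u - 1)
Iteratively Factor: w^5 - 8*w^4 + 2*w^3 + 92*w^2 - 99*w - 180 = (w + 3)*(w^4 - 11*w^3 + 35*w^2 - 13*w - 60) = (w - 3)*(w + 3)*(w^3 - 8*w^2 + 11*w + 20) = (w - 3)*(w + 1)*(w + 3)*(w^2 - 9*w + 20) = (w - 4)*(w - 3)*(w + 1)*(w + 3)*(w - 5)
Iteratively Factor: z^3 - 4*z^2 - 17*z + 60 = (z + 4)*(z^2 - 8*z + 15) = (z - 5)*(z + 4)*(z - 3)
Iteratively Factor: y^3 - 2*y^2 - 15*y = (y)*(y^2 - 2*y - 15) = y*(y + 3)*(y - 5)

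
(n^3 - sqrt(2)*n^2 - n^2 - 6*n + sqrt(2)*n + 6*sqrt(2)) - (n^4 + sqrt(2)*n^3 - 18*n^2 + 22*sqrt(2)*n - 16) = -n^4 - sqrt(2)*n^3 + n^3 - sqrt(2)*n^2 + 17*n^2 - 21*sqrt(2)*n - 6*n + 6*sqrt(2) + 16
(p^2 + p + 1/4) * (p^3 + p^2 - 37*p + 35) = p^5 + 2*p^4 - 143*p^3/4 - 7*p^2/4 + 103*p/4 + 35/4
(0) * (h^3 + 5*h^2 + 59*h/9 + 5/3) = 0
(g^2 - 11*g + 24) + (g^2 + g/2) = 2*g^2 - 21*g/2 + 24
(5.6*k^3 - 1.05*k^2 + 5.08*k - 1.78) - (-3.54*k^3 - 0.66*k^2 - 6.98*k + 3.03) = 9.14*k^3 - 0.39*k^2 + 12.06*k - 4.81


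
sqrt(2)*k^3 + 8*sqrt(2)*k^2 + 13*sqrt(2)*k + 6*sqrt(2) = (k + 1)*(k + 6)*(sqrt(2)*k + sqrt(2))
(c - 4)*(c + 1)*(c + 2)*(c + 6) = c^4 + 5*c^3 - 16*c^2 - 68*c - 48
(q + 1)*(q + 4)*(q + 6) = q^3 + 11*q^2 + 34*q + 24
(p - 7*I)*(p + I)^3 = p^4 - 4*I*p^3 + 18*p^2 + 20*I*p - 7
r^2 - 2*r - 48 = (r - 8)*(r + 6)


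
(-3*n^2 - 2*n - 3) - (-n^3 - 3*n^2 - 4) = n^3 - 2*n + 1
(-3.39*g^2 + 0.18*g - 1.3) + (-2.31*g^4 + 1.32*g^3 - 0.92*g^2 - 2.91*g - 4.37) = -2.31*g^4 + 1.32*g^3 - 4.31*g^2 - 2.73*g - 5.67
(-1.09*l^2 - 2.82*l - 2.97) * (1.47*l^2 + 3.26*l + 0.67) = -1.6023*l^4 - 7.6988*l^3 - 14.2894*l^2 - 11.5716*l - 1.9899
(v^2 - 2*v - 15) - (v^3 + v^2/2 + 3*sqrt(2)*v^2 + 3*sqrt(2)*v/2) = -v^3 - 3*sqrt(2)*v^2 + v^2/2 - 3*sqrt(2)*v/2 - 2*v - 15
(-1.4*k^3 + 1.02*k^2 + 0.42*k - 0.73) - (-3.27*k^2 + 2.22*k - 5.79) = -1.4*k^3 + 4.29*k^2 - 1.8*k + 5.06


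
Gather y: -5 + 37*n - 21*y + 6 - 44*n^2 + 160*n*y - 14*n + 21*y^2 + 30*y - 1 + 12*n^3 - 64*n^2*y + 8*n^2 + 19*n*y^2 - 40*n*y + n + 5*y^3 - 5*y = 12*n^3 - 36*n^2 + 24*n + 5*y^3 + y^2*(19*n + 21) + y*(-64*n^2 + 120*n + 4)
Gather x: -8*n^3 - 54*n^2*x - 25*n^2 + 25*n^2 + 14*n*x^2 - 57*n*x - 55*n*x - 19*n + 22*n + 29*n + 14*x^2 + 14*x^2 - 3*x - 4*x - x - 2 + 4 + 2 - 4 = -8*n^3 + 32*n + x^2*(14*n + 28) + x*(-54*n^2 - 112*n - 8)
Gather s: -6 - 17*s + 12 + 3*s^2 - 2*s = 3*s^2 - 19*s + 6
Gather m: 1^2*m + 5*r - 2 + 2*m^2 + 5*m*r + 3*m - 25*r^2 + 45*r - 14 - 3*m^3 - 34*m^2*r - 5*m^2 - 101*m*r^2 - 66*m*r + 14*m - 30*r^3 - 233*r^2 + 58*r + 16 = -3*m^3 + m^2*(-34*r - 3) + m*(-101*r^2 - 61*r + 18) - 30*r^3 - 258*r^2 + 108*r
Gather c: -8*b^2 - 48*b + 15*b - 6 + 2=-8*b^2 - 33*b - 4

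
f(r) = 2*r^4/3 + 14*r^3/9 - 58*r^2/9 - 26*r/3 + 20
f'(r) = 8*r^3/3 + 14*r^2/3 - 116*r/9 - 26/3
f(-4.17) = 32.86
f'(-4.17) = -67.14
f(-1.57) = 15.75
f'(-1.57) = 12.75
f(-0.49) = 22.55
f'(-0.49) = -1.54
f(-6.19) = 436.53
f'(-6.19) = -382.55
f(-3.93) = 19.14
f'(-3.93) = -47.80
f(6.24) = 1103.70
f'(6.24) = 740.54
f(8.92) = 4754.50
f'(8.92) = 2140.29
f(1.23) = 4.01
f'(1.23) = -12.50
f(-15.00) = 27200.00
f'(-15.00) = -7765.33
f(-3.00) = 0.00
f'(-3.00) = 0.00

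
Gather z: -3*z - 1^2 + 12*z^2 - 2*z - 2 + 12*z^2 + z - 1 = 24*z^2 - 4*z - 4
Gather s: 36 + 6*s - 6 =6*s + 30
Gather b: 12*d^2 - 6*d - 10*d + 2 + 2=12*d^2 - 16*d + 4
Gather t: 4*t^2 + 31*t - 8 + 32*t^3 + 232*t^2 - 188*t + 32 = 32*t^3 + 236*t^2 - 157*t + 24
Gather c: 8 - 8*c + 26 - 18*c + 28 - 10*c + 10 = 72 - 36*c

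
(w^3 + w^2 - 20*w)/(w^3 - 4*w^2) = (w + 5)/w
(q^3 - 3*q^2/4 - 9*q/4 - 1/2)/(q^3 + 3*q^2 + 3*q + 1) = (4*q^2 - 7*q - 2)/(4*(q^2 + 2*q + 1))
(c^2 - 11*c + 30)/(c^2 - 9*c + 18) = (c - 5)/(c - 3)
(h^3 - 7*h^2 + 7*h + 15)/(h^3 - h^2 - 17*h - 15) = (h - 3)/(h + 3)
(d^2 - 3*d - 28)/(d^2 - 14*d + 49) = (d + 4)/(d - 7)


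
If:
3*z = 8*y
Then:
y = 3*z/8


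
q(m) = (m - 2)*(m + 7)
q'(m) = 2*m + 5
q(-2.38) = -20.24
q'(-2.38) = 0.24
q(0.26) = -12.63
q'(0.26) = 5.52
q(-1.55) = -19.35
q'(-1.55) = 1.90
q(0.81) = -9.29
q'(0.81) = 6.62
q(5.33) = 41.06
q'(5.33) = 15.66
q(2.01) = 0.09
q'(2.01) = 9.02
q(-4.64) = -15.67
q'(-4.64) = -4.28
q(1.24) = -6.26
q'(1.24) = 7.48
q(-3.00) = -20.00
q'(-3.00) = -1.00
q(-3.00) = -20.00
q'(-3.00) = -1.00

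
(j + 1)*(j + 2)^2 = j^3 + 5*j^2 + 8*j + 4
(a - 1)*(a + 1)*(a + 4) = a^3 + 4*a^2 - a - 4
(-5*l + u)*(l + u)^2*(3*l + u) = -15*l^4 - 32*l^3*u - 18*l^2*u^2 + u^4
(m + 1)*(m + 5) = m^2 + 6*m + 5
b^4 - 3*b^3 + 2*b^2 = b^2*(b - 2)*(b - 1)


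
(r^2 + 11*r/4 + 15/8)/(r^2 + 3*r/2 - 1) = (8*r^2 + 22*r + 15)/(4*(2*r^2 + 3*r - 2))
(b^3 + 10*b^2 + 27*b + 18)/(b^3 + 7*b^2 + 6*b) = (b + 3)/b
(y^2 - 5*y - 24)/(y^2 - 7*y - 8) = (y + 3)/(y + 1)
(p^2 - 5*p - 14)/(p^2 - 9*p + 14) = (p + 2)/(p - 2)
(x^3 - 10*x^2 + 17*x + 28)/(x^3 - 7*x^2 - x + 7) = (x - 4)/(x - 1)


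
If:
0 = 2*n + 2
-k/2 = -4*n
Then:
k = -8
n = -1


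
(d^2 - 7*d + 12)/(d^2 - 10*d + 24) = (d - 3)/(d - 6)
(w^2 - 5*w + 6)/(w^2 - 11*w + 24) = (w - 2)/(w - 8)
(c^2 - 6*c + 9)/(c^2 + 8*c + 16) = (c^2 - 6*c + 9)/(c^2 + 8*c + 16)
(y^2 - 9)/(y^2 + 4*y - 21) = (y + 3)/(y + 7)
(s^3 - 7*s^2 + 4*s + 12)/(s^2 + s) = s - 8 + 12/s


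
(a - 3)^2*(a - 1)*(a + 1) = a^4 - 6*a^3 + 8*a^2 + 6*a - 9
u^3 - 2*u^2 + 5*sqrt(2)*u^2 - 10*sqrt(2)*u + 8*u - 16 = (u - 2)*(u + sqrt(2))*(u + 4*sqrt(2))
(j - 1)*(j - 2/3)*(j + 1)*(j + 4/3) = j^4 + 2*j^3/3 - 17*j^2/9 - 2*j/3 + 8/9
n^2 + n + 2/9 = (n + 1/3)*(n + 2/3)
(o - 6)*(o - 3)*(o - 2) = o^3 - 11*o^2 + 36*o - 36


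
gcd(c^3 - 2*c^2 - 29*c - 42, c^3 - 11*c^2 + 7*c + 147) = c^2 - 4*c - 21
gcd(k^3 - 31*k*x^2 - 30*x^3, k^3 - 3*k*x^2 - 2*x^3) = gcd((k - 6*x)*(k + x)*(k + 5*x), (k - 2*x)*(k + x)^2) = k + x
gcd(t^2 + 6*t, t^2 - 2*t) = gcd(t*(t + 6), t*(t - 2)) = t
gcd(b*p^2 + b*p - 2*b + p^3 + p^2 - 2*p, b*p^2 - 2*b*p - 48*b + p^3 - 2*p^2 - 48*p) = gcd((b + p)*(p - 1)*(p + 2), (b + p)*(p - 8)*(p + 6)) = b + p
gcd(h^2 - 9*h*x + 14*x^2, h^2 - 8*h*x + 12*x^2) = -h + 2*x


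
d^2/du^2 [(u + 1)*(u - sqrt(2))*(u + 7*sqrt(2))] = 6*u + 2 + 12*sqrt(2)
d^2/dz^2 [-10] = 0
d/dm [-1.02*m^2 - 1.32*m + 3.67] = -2.04*m - 1.32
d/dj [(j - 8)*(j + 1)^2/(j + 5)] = (j + 1)*(-(j - 8)*(j + 1) + 3*(j - 5)*(j + 5))/(j + 5)^2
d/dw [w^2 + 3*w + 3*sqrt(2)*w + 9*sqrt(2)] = 2*w + 3 + 3*sqrt(2)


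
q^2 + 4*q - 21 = (q - 3)*(q + 7)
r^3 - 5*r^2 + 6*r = r*(r - 3)*(r - 2)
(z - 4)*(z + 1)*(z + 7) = z^3 + 4*z^2 - 25*z - 28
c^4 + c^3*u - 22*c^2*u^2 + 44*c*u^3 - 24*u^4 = (c - 2*u)^2*(c - u)*(c + 6*u)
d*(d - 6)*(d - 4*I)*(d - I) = d^4 - 6*d^3 - 5*I*d^3 - 4*d^2 + 30*I*d^2 + 24*d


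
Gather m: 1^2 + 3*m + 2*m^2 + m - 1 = 2*m^2 + 4*m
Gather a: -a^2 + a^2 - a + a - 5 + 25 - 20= 0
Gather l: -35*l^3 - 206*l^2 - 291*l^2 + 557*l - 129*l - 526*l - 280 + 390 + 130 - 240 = -35*l^3 - 497*l^2 - 98*l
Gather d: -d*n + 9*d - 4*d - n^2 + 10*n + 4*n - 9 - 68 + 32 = d*(5 - n) - n^2 + 14*n - 45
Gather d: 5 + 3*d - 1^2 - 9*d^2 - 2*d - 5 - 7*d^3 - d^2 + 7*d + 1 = -7*d^3 - 10*d^2 + 8*d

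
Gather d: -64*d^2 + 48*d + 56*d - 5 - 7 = -64*d^2 + 104*d - 12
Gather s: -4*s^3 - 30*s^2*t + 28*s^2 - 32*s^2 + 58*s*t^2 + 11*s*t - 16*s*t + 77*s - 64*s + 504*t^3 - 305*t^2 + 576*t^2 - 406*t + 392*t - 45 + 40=-4*s^3 + s^2*(-30*t - 4) + s*(58*t^2 - 5*t + 13) + 504*t^3 + 271*t^2 - 14*t - 5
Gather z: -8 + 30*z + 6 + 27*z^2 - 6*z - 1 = 27*z^2 + 24*z - 3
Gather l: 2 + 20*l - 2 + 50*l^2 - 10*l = 50*l^2 + 10*l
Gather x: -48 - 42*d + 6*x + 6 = -42*d + 6*x - 42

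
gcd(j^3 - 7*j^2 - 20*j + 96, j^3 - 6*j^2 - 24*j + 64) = j^2 - 4*j - 32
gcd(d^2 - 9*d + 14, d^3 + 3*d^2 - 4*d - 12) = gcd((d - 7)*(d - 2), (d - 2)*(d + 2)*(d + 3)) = d - 2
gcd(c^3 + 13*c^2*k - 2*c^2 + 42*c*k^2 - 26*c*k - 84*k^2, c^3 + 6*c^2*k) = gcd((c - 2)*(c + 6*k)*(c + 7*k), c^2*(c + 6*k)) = c + 6*k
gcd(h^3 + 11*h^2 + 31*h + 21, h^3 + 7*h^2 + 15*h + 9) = h^2 + 4*h + 3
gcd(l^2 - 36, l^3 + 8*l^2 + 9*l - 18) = l + 6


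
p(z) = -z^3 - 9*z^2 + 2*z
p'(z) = -3*z^2 - 18*z + 2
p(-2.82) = -54.79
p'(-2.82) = 28.90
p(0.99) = -7.81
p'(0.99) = -18.76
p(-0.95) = -9.17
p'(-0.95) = 16.39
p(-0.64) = -4.70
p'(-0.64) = 12.29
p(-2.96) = -58.84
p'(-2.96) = 29.00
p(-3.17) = -64.93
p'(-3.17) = 28.91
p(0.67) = -3.00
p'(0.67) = -11.41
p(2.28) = -54.08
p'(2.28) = -54.64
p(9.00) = -1440.00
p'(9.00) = -403.00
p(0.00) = 0.00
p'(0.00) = 2.00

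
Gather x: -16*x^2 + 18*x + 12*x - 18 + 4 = -16*x^2 + 30*x - 14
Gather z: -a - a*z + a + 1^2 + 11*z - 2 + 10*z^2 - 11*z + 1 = -a*z + 10*z^2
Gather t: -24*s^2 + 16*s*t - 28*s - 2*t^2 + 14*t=-24*s^2 - 28*s - 2*t^2 + t*(16*s + 14)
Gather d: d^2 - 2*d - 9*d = d^2 - 11*d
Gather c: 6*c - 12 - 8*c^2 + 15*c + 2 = -8*c^2 + 21*c - 10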